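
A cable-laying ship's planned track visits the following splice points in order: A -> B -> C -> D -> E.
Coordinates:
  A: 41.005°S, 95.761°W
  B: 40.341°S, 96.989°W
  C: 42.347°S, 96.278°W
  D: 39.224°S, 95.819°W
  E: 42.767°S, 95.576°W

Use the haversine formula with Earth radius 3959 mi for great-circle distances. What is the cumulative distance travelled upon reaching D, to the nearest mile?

440 mi

Leg distances:
A→B: 79.0 mi  (cumulative 79.0 mi)
B→C: 143.4 mi  (cumulative 222.5 mi)
C→D: 217.1 mi  (cumulative 439.6 mi)
Cumulative distance at D ≈ 440 mi.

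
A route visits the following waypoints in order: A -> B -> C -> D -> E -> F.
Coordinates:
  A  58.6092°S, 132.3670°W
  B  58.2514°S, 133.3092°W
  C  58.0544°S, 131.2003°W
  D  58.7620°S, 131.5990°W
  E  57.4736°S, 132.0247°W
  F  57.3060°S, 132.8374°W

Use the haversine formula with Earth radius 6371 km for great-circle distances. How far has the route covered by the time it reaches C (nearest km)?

193 km

Leg distances:
A→B: 67.8 km  (cumulative 67.8 km)
B→C: 125.7 km  (cumulative 193.4 km)
Cumulative distance at C ≈ 193 km.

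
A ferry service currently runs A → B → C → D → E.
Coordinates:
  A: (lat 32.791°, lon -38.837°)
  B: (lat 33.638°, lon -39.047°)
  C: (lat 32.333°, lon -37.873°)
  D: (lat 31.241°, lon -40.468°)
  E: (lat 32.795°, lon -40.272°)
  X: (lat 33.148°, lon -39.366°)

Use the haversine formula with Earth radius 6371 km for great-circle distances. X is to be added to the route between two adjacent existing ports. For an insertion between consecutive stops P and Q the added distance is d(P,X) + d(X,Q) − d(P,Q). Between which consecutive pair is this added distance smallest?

Added distance for inserting X between each consecutive pair:
A–B: 29.2 km
B–C: 46.7 km
C–D: 128.8 km
D–E: 155.4 km
Smallest added distance is 29.2 km, inserting between A and B.

between A and B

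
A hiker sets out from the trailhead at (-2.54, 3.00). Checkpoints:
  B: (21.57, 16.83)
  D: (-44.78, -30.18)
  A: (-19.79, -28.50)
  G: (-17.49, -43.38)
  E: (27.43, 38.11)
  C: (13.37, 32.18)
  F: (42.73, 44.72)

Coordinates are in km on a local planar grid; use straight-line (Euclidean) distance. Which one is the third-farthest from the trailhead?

G

Distances from the trailhead ((-2.54, 3.00)):
F: 61.6 km
D: 53.7 km
G: 48.7 km
E: 46.2 km
A: 35.9 km
C: 33.2 km
B: 27.8 km
The third-farthest is G at 48.7 km.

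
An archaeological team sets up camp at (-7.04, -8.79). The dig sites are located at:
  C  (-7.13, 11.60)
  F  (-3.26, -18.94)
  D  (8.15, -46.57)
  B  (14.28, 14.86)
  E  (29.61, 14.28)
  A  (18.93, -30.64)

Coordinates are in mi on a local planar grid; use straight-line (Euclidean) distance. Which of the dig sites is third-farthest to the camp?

A

Distances from the camp ((-7.04, -8.79)):
E: 43.3 mi
D: 40.7 mi
A: 33.9 mi
B: 31.8 mi
C: 20.4 mi
F: 10.8 mi
The third-farthest is A at 33.9 mi.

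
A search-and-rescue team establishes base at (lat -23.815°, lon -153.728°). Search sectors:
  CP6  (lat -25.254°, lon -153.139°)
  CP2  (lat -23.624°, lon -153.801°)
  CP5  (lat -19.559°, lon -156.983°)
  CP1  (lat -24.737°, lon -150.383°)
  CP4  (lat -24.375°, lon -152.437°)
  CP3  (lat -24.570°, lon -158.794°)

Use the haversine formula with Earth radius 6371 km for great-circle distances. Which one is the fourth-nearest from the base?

CP1

Distance to each, sorted:
CP2: 22.5 km
CP4: 145.1 km
CP6: 170.7 km
CP1: 354.2 km
CP3: 520.6 km
CP5: 580.5 km
The fourth-nearest is CP1 at 354.2 km.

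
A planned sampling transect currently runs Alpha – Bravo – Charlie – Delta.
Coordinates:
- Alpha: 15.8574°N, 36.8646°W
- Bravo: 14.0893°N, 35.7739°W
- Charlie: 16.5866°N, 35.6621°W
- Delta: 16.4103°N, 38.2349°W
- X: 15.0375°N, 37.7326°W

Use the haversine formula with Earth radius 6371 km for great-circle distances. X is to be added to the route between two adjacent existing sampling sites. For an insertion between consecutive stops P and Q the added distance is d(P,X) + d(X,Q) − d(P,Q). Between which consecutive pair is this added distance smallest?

Added distance for inserting X between each consecutive pair:
Alpha–Bravo: 137.1 km
Bravo–Charlie: 238.3 km
Charlie–Delta: 167.4 km
Smallest added distance is 137.1 km, inserting between Alpha and Bravo.

between Alpha and Bravo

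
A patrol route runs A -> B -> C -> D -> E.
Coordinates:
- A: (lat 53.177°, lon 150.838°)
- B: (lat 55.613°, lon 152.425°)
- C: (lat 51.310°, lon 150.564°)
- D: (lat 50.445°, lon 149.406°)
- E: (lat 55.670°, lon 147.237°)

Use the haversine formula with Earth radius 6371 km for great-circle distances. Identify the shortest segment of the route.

C–D

Leg distances:
A→B: 289.7 km
B→C: 494.0 km
C→D: 125.9 km
D→E: 598.7 km
The shortest leg is C–D at 125.9 km.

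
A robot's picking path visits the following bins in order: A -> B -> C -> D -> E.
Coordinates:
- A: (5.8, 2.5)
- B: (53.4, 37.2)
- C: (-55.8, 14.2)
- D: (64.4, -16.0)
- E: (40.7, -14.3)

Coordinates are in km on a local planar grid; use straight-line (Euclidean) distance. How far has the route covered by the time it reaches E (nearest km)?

318 km

Leg distances:
A→B: 58.9 km  (cumulative 58.9 km)
B→C: 111.6 km  (cumulative 170.5 km)
C→D: 123.9 km  (cumulative 294.4 km)
D→E: 23.8 km  (cumulative 318.2 km)
Cumulative distance at E ≈ 318 km.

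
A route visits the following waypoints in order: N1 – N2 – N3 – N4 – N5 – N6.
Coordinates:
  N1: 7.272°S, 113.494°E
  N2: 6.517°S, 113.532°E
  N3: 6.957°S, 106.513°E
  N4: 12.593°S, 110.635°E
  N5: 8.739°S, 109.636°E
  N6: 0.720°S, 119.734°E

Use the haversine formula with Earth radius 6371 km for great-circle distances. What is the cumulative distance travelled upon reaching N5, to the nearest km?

Leg distances:
N1→N2: 84.1 km  (cumulative 84.1 km)
N2→N3: 776.6 km  (cumulative 860.7 km)
N3→N4: 772.4 km  (cumulative 1633.1 km)
N4→N5: 442.2 km  (cumulative 2075.3 km)
Cumulative distance at N5 ≈ 2075 km.

2075 km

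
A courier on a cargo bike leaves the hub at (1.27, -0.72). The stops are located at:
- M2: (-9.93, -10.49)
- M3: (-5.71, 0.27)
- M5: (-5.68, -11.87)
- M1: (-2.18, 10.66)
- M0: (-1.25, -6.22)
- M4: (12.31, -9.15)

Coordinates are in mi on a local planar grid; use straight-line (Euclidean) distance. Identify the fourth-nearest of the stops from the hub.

Distances from the hub ((1.27, -0.72)):
M0: 6.0 mi
M3: 7.0 mi
M1: 11.9 mi
M5: 13.1 mi
M4: 13.9 mi
M2: 14.9 mi
The fourth-nearest is M5 at 13.1 mi.

M5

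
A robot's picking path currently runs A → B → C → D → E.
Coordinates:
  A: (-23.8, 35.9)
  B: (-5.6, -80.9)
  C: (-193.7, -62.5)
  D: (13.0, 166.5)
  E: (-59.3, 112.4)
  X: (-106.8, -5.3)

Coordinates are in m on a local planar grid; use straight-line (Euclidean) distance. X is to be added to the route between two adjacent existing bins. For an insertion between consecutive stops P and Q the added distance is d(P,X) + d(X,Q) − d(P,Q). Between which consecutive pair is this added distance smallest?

between C and D

Added distance for inserting X between each consecutive pair:
A–B: 100.8 m
B–C: 41.4 m
C–D: 5.0 m
D–E: 246.1 m
Smallest added distance is 5.0 m, inserting between C and D.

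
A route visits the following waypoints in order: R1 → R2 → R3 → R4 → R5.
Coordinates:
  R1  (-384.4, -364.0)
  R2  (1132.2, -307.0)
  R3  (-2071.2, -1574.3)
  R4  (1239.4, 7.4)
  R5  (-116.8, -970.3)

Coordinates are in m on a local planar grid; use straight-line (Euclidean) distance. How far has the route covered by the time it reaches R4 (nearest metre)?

8632 m

Leg distances:
R1→R2: 1517.7 m  (cumulative 1517.7 m)
R2→R3: 3445.0 m  (cumulative 4962.6 m)
R3→R4: 3669.0 m  (cumulative 8631.7 m)
Cumulative distance at R4 ≈ 8632 m.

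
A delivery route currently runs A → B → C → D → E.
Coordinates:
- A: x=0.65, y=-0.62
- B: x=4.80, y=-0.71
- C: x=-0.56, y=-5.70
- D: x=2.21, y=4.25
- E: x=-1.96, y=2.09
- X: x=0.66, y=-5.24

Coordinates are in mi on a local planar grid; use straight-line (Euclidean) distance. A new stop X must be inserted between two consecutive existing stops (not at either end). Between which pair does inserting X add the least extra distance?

Added distance for inserting X between each consecutive pair:
A–B: 6.6 mi
B–C: 0.1 mi
C–D: 0.6 mi
D–E: 12.7 mi
Smallest added distance is 0.1 mi, inserting between B and C.

between B and C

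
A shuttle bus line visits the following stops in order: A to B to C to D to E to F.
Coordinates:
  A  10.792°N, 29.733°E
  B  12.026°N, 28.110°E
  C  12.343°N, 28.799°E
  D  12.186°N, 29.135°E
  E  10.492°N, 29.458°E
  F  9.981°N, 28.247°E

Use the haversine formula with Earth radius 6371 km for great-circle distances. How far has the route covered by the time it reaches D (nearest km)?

347 km

Leg distances:
A→B: 223.9 km  (cumulative 223.9 km)
B→C: 82.8 km  (cumulative 306.6 km)
C→D: 40.5 km  (cumulative 347.1 km)
Cumulative distance at D ≈ 347 km.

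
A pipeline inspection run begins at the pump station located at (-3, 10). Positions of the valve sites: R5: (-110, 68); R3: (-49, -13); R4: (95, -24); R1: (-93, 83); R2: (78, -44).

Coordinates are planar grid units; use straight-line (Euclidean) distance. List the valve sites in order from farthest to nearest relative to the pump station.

Computing each straight-line distance from (-3, 10):
R5 (-110, 68): 121.7
R1 (-93, 83): 115.9
R4 (95, -24): 103.7
R2 (78, -44): 97.3
R3 (-49, -13): 51.4

R5, R1, R4, R2, R3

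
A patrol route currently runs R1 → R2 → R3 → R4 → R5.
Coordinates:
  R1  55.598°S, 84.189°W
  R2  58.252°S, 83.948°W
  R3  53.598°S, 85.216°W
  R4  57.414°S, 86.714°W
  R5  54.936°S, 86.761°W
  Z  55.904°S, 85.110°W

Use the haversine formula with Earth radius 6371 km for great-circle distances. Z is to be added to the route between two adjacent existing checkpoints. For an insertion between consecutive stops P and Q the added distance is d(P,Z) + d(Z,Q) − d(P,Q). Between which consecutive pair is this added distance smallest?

Added distance for inserting Z between each consecutive pair:
R1–R2: 41.8 km
R2–R3: 3.4 km
R3–R4: 16.3 km
R4–R5: 68.7 km
Smallest added distance is 3.4 km, inserting between R2 and R3.

between R2 and R3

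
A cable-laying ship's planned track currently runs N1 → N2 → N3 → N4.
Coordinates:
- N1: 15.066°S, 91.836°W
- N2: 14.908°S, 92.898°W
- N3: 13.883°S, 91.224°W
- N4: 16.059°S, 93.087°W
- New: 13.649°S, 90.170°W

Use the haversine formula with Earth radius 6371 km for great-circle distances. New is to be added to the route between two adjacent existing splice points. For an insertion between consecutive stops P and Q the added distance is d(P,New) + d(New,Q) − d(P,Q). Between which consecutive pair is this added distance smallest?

between N3 and N4

Added distance for inserting New between each consecutive pair:
N1–N2: 449.0 km
N2–N3: 229.1 km
N3–N4: 215.2 km
Smallest added distance is 215.2 km, inserting between N3 and N4.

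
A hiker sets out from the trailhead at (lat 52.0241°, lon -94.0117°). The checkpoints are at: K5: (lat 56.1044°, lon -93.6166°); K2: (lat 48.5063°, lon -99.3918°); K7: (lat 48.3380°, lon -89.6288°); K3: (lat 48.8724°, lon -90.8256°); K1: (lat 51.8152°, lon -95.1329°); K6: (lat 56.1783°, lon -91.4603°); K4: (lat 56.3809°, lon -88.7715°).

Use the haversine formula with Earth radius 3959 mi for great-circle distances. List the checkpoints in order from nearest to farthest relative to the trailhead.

K1, K3, K5, K6, K7, K2, K4

Distance from the trailhead at (lat 52.0241°, lon -94.0117°) to each:
K1 (lat 51.8152°, lon -95.1329°): 49.9 mi
K3 (lat 48.8724°, lon -90.8256°): 258.9 mi
K5 (lat 56.1044°, lon -93.6166°): 282.4 mi
K6 (lat 56.1783°, lon -91.4603°): 305.0 mi
K7 (lat 48.3380°, lon -89.6288°): 320.0 mi
K2 (lat 48.5063°, lon -99.3918°): 339.8 mi
K4 (lat 56.3809°, lon -88.7715°): 367.9 mi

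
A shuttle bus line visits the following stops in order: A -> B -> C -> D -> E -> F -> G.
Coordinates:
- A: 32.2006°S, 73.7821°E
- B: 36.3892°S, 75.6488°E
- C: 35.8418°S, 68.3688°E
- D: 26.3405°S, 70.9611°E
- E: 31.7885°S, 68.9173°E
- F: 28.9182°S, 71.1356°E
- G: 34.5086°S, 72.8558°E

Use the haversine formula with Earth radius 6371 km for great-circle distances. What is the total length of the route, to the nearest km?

3901 km

Leg distances:
A→B: 496.3 km  (cumulative 496.3 km)
B→C: 656.6 km  (cumulative 1152.9 km)
C→D: 1084.8 km  (cumulative 2237.7 km)
D→E: 637.5 km  (cumulative 2875.2 km)
E→F: 383.6 km  (cumulative 3258.8 km)
F→G: 642.5 km  (cumulative 3901.3 km)
Total route length ≈ 3901 km.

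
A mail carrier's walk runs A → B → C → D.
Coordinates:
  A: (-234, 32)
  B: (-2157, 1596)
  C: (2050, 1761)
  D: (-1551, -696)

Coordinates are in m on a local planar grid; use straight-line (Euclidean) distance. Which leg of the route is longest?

Leg distances:
A→B: 2478.7 m
B→C: 4210.2 m
C→D: 4359.4 m
The longest leg is C–D at 4359.4 m.

C–D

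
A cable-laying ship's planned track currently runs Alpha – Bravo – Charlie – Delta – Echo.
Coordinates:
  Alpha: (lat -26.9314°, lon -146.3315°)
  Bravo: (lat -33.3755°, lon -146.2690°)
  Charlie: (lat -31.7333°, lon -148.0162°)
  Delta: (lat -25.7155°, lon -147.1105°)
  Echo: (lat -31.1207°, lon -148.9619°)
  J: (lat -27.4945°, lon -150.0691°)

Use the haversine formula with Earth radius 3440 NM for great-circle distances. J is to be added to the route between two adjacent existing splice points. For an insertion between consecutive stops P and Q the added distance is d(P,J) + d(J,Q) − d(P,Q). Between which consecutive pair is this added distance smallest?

between Delta and Echo

Added distance for inserting J between each consecutive pair:
Alpha–Bravo: 219.6 NM
Bravo–Charlie: 547.8 NM
Charlie–Delta: 103.1 NM
Delta–Echo: 77.8 NM
Smallest added distance is 77.8 NM, inserting between Delta and Echo.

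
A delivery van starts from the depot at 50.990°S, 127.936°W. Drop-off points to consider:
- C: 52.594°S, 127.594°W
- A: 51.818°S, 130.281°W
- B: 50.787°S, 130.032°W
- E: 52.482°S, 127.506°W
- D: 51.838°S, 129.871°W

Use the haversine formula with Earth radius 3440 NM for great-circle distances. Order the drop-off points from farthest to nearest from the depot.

A, C, E, D, B

Computing each great-circle distance from 50.990°S, 127.936°W:
A 51.818°S, 130.281°W: 100.9 NM
C 52.594°S, 127.594°W: 97.1 NM
E 52.482°S, 127.506°W: 91.0 NM
D 51.838°S, 129.871°W: 88.6 NM
B 50.787°S, 130.032°W: 80.3 NM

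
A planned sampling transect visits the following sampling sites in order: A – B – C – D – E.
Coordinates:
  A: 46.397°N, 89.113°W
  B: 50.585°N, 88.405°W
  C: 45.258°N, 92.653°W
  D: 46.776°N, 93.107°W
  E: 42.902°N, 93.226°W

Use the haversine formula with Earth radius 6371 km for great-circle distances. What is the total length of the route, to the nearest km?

1743 km

Leg distances:
A→B: 468.6 km  (cumulative 468.6 km)
B→C: 671.3 km  (cumulative 1139.9 km)
C→D: 172.4 km  (cumulative 1312.3 km)
D→E: 430.9 km  (cumulative 1743.2 km)
Total route length ≈ 1743 km.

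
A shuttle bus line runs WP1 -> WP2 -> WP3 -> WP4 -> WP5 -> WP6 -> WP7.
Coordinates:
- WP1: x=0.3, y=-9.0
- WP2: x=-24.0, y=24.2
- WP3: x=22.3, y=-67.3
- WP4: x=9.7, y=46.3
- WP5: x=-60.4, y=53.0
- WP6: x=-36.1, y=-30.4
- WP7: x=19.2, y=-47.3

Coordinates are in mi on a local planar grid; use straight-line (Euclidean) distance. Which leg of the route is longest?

WP3–WP4

Leg distances:
WP1→WP2: 41.1 mi
WP2→WP3: 102.5 mi
WP3→WP4: 114.3 mi
WP4→WP5: 70.4 mi
WP5→WP6: 86.9 mi
WP6→WP7: 57.8 mi
The longest leg is WP3–WP4 at 114.3 mi.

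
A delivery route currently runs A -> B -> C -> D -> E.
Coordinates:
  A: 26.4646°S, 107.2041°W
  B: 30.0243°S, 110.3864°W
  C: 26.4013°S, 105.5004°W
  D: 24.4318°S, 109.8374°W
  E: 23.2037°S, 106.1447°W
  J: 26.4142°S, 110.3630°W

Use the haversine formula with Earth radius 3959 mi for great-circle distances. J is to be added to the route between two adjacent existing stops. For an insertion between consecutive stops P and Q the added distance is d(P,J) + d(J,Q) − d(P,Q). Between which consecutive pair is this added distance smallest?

Added distance for inserting J between each consecutive pair:
A–B: 131.9 mi
B–C: 161.6 mi
C–D: 138.8 mi
D–E: 237.7 mi
Smallest added distance is 131.9 mi, inserting between A and B.

between A and B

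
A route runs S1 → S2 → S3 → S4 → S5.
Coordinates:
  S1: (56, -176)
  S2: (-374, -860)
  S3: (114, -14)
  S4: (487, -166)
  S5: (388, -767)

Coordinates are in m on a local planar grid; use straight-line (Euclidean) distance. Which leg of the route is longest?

S2–S3

Leg distances:
S1→S2: 807.9 m
S2→S3: 976.7 m
S3→S4: 402.8 m
S4→S5: 609.1 m
The longest leg is S2–S3 at 976.7 m.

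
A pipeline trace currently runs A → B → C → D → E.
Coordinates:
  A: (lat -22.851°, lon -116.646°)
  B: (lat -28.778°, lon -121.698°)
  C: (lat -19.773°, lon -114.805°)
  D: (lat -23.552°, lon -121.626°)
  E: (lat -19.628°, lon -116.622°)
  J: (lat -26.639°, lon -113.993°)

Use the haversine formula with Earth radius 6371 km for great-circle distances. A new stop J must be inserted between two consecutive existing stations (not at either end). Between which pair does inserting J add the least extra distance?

between B and C

Added distance for inserting J between each consecutive pair:
A–B: 463.4 km
B–C: 342.4 km
C–D: 789.1 km
D–E: 989.4 km
Smallest added distance is 342.4 km, inserting between B and C.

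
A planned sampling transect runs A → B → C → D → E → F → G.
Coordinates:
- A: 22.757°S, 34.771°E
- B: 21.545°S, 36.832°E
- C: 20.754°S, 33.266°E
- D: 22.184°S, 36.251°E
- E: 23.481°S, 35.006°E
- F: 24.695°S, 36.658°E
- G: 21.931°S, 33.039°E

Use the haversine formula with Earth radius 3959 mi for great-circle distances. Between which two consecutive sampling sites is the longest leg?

Leg distances:
A→B: 156.2 mi
B→C: 236.2 mi
C→D: 215.9 mi
D→E: 119.7 mi
E→F: 133.8 mi
F→G: 298.7 mi
The longest leg is F–G at 298.7 mi.

F–G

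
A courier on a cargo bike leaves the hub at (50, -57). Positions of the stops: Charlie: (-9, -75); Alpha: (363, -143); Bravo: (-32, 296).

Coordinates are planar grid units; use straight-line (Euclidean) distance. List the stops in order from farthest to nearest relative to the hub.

Bravo, Alpha, Charlie

Distance from the hub at (50, -57) to each:
Bravo (-32, 296): 362.4
Alpha (363, -143): 324.6
Charlie (-9, -75): 61.7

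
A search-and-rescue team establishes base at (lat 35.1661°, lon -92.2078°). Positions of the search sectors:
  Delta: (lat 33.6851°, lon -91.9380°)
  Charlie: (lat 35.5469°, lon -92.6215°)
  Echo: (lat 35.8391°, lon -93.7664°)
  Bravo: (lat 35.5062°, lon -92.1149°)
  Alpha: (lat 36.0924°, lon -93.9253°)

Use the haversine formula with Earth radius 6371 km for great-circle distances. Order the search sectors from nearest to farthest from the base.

Bravo, Charlie, Echo, Delta, Alpha

Distance from the base at (lat 35.1661°, lon -92.2078°) to each:
Bravo (lat 35.5062°, lon -92.1149°): 38.7 km
Charlie (lat 35.5469°, lon -92.6215°): 56.6 km
Echo (lat 35.8391°, lon -93.7664°): 159.7 km
Delta (lat 33.6851°, lon -91.9380°): 166.5 km
Alpha (lat 36.0924°, lon -93.9253°): 186.3 km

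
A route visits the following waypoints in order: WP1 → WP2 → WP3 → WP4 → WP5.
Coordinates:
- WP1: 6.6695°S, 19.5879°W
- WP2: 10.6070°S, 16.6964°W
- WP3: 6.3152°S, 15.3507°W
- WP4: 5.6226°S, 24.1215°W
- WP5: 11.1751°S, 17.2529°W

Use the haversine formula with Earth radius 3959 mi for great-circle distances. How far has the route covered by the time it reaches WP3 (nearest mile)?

Leg distances:
WP1→WP2: 336.2 mi  (cumulative 336.2 mi)
WP2→WP3: 310.5 mi  (cumulative 646.7 mi)
Cumulative distance at WP3 ≈ 647 mi.

647 mi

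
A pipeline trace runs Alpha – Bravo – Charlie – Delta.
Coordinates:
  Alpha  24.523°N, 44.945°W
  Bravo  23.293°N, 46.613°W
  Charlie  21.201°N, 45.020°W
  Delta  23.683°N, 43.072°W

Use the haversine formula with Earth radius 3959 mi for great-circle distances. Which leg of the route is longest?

Leg distances:
Alpha→Bravo: 135.4 mi
Bravo→Charlie: 176.8 mi
Charlie→Delta: 211.9 mi
The longest leg is Charlie–Delta at 211.9 mi.

Charlie–Delta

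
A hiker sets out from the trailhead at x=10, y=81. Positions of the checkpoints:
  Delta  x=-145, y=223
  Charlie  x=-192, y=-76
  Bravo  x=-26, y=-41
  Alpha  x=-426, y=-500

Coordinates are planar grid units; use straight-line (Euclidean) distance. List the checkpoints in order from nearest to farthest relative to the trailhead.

Computing each straight-line distance from x=10, y=81:
Bravo x=-26, y=-41: 127.2
Delta x=-145, y=223: 210.2
Charlie x=-192, y=-76: 255.8
Alpha x=-426, y=-500: 726.4

Bravo, Delta, Charlie, Alpha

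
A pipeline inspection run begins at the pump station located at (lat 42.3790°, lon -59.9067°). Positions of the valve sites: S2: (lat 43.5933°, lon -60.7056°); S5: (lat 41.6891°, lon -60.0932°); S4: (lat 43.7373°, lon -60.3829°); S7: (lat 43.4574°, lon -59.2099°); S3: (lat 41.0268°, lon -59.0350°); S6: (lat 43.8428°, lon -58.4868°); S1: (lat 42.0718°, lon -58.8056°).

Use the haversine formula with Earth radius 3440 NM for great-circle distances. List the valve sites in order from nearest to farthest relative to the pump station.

S5, S1, S7, S2, S4, S3, S6

Distances from the pump station:
S5 (lat 41.6891°, lon -60.0932°): 42.2 NM
S1 (lat 42.0718°, lon -58.8056°): 52.3 NM
S7 (lat 43.4574°, lon -59.2099°): 71.6 NM
S2 (lat 43.5933°, lon -60.7056°): 80.9 NM
S4 (lat 43.7373°, lon -60.3829°): 84.2 NM
S3 (lat 41.0268°, lon -59.0350°): 90.1 NM
S6 (lat 43.8428°, lon -58.4868°): 107.7 NM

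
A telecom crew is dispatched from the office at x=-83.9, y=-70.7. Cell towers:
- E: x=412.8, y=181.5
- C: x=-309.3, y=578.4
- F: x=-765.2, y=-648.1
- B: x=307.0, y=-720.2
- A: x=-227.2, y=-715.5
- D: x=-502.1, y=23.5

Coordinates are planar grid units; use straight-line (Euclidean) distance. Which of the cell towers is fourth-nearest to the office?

Distance to each, sorted:
D: 428.7
E: 557.1
A: 660.5
C: 687.1
B: 758.1
F: 893.1
The fourth-nearest is C at 687.1.

C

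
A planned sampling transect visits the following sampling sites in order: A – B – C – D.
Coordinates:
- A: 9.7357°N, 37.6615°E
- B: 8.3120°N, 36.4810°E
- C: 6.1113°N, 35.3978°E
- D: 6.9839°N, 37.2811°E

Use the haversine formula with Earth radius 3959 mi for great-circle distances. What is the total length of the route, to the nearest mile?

Leg distances:
A→B: 127.1 mi  (cumulative 127.1 mi)
B→C: 169.2 mi  (cumulative 296.4 mi)
C→D: 142.7 mi  (cumulative 439.0 mi)
Total route length ≈ 439 mi.

439 mi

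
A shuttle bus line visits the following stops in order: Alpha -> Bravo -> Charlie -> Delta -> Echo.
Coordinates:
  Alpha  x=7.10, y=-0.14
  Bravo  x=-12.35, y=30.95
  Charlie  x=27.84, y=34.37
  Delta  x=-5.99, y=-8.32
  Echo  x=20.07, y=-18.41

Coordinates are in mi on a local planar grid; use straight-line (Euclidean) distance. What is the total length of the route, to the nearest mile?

Leg distances:
Alpha→Bravo: 36.7 mi  (cumulative 36.7 mi)
Bravo→Charlie: 40.3 mi  (cumulative 77.0 mi)
Charlie→Delta: 54.5 mi  (cumulative 131.5 mi)
Delta→Echo: 27.9 mi  (cumulative 159.4 mi)
Total route length ≈ 159 mi.

159 mi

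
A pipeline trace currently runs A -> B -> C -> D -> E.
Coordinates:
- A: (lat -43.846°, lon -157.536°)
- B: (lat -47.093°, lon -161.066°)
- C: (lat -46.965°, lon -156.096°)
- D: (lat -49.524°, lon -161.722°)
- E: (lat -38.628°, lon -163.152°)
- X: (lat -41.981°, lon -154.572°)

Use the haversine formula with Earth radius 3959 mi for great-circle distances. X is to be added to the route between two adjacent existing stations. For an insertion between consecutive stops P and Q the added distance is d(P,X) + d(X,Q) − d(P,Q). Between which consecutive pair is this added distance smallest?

Added distance for inserting X between each consecutive pair:
A–B: 391.8 mi
B–C: 594.4 mi
C–D: 663.3 mi
D–E: 375.8 mi
Smallest added distance is 375.8 mi, inserting between D and E.

between D and E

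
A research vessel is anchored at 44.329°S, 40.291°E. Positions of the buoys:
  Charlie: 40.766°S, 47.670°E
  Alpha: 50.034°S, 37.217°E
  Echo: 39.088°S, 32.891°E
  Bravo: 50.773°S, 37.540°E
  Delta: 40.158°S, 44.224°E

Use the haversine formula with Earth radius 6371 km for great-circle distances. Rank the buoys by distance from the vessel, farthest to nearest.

Distances from the vessel:
Echo 39.088°S, 32.891°E: 846.1 km
Bravo 50.773°S, 37.540°E: 745.6 km
Charlie 40.766°S, 47.670°E: 722.3 km
Alpha 50.034°S, 37.217°E: 675.4 km
Delta 40.158°S, 44.224°E: 565.5 km

Echo, Bravo, Charlie, Alpha, Delta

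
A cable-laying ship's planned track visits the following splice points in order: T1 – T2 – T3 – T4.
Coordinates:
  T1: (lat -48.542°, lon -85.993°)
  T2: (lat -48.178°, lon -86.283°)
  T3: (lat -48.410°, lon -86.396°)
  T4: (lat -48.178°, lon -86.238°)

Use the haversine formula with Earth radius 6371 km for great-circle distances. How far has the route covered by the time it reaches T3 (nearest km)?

Leg distances:
T1→T2: 45.8 km  (cumulative 45.8 km)
T2→T3: 27.1 km  (cumulative 72.9 km)
Cumulative distance at T3 ≈ 73 km.

73 km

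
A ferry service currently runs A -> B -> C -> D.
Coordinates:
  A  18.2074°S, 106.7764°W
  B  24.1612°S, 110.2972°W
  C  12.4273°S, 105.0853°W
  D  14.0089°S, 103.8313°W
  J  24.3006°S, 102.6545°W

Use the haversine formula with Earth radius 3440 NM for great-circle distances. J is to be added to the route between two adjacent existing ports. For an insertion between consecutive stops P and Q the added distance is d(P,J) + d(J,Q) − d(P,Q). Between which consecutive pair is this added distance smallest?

Added distance for inserting J between each consecutive pair:
A–B: 442.7 NM
B–C: 380.3 NM
C–D: 1227.7 NM
Smallest added distance is 380.3 NM, inserting between B and C.

between B and C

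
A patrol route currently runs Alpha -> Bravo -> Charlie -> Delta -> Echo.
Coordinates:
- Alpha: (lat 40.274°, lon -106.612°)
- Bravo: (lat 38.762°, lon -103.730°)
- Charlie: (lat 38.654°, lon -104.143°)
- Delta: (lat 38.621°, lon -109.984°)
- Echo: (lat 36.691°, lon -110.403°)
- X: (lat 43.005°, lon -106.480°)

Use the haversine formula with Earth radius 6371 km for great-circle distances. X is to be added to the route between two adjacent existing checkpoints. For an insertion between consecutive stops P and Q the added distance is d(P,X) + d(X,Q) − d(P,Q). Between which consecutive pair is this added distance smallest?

between Alpha and Bravo

Added distance for inserting X between each consecutive pair:
Alpha–Bravo: 530.2 km
Bravo–Charlie: 1009.7 km
Charlie–Delta: 584.5 km
Delta–Echo: 1129.5 km
Smallest added distance is 530.2 km, inserting between Alpha and Bravo.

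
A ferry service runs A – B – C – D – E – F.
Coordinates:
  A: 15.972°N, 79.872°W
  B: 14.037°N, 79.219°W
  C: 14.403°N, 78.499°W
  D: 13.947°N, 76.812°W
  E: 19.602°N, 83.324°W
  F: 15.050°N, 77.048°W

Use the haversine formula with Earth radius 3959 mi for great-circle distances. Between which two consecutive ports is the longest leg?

D–E

Leg distances:
A→B: 140.6 mi
B→C: 54.5 mi
C→D: 117.3 mi
D→E: 581.4 mi
E→F: 519.8 mi
The longest leg is D–E at 581.4 mi.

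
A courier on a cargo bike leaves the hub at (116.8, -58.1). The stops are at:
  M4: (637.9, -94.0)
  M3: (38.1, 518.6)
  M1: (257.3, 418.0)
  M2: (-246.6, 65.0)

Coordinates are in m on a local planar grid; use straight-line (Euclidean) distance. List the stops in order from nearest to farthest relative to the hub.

M2, M1, M4, M3

Distance from the hub at (116.8, -58.1) to each:
M2 (-246.6, 65.0): 383.7 m
M1 (257.3, 418.0): 496.4 m
M4 (637.9, -94.0): 522.3 m
M3 (38.1, 518.6): 582.0 m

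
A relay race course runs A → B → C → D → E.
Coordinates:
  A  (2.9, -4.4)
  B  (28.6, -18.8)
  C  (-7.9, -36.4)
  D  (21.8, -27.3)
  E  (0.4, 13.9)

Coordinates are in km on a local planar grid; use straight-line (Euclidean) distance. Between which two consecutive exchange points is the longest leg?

Leg distances:
A→B: 29.5 km
B→C: 40.5 km
C→D: 31.1 km
D→E: 46.4 km
The longest leg is D–E at 46.4 km.

D–E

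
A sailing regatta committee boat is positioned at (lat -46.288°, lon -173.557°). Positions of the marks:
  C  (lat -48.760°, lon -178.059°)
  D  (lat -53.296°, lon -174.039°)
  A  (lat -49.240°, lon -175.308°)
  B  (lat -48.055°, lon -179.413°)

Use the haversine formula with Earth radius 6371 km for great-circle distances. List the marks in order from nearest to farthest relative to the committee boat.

Distances from the committee boat:
A (lat -49.240°, lon -175.308°): 353.4 km
C (lat -48.760°, lon -178.059°): 435.6 km
B (lat -48.055°, lon -179.413°): 484.1 km
D (lat -53.296°, lon -174.039°): 780.0 km

A, C, B, D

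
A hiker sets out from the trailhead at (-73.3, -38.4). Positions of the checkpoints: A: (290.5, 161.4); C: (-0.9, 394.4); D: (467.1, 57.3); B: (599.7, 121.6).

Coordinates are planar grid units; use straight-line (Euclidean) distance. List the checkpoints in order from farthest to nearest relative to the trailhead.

Distances from the trailhead:
B (599.7, 121.6): 691.8
D (467.1, 57.3): 548.8
C (-0.9, 394.4): 438.8
A (290.5, 161.4): 415.1

B, D, C, A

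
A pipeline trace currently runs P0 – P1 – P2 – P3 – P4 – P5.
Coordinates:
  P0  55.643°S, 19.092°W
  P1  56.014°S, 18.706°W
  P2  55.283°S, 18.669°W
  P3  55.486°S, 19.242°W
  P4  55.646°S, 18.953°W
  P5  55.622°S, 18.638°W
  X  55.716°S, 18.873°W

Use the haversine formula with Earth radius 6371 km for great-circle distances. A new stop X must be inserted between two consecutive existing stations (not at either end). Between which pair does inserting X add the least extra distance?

Added distance for inserting X between each consecutive pair:
P0–P1: 2.9 km
P1–P2: 3.3 km
P2–P3: 41.7 km
P3–P4: 18.3 km
P4–P5: 7.4 km
Smallest added distance is 2.9 km, inserting between P0 and P1.

between P0 and P1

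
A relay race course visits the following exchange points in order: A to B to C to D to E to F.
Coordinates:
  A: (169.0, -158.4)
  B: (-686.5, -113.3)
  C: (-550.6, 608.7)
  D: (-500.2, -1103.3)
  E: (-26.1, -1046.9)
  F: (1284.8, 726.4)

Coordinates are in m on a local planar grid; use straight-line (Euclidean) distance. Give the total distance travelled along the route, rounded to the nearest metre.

5987 m

Leg distances:
A→B: 856.7 m  (cumulative 856.7 m)
B→C: 734.7 m  (cumulative 1591.4 m)
C→D: 1712.7 m  (cumulative 3304.1 m)
D→E: 477.4 m  (cumulative 3781.6 m)
E→F: 2205.2 m  (cumulative 5986.8 m)
Total route length ≈ 5987 m.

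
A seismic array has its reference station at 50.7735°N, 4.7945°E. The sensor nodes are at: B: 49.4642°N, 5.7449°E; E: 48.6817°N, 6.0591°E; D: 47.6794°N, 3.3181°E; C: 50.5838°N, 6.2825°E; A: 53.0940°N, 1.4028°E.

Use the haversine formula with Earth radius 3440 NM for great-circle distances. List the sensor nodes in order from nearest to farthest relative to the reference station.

Distance from the reference station at 50.7735°N, 4.7945°E to each:
C 50.5838°N, 6.2825°E: 57.7 NM
B 49.4642°N, 5.7449°E: 86.7 NM
E 48.6817°N, 6.0591°E: 134.8 NM
A 53.0940°N, 1.4028°E: 187.5 NM
D 47.6794°N, 3.3181°E: 194.6 NM

C, B, E, A, D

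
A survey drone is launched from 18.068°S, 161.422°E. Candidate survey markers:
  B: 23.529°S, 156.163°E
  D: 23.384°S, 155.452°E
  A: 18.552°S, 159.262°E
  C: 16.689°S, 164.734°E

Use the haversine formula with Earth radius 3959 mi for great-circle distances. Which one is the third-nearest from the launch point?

B

Distances from the launch point (18.068°S, 161.422°E):
A: 145.6 mi
C: 238.3 mi
B: 507.6 mi
D: 532.6 mi
The third-nearest is B at 507.6 mi.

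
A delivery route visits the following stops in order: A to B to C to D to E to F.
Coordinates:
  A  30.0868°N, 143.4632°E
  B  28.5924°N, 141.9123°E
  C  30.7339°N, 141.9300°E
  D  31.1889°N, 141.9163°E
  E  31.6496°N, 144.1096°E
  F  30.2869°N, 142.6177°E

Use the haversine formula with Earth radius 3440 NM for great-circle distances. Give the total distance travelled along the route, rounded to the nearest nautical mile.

505 NM

Leg distances:
A→B: 121.0 NM  (cumulative 121.0 NM)
B→C: 128.6 NM  (cumulative 249.6 NM)
C→D: 27.3 NM  (cumulative 276.9 NM)
D→E: 115.7 NM  (cumulative 392.6 NM)
E→F: 112.2 NM  (cumulative 504.8 NM)
Total route length ≈ 505 NM.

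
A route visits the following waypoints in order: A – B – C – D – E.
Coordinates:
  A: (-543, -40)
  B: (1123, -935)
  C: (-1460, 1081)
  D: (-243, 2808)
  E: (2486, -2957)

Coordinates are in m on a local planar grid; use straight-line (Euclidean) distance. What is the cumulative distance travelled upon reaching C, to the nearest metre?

Leg distances:
A→B: 1891.2 m  (cumulative 1891.2 m)
B→C: 3276.6 m  (cumulative 5167.8 m)
Cumulative distance at C ≈ 5168 m.

5168 m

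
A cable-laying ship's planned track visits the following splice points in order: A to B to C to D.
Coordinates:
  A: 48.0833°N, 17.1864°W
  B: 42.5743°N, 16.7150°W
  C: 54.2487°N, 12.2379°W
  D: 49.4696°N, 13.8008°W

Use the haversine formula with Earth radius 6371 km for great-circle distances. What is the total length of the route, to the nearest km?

2495 km

Leg distances:
A→B: 613.7 km  (cumulative 613.7 km)
B→C: 1338.8 km  (cumulative 1952.5 km)
C→D: 542.1 km  (cumulative 2494.6 km)
Total route length ≈ 2495 km.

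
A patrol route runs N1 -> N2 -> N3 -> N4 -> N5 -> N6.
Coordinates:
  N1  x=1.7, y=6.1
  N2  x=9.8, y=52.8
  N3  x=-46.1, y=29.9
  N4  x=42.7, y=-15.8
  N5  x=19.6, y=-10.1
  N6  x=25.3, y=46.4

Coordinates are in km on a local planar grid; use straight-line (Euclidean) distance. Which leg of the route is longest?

Leg distances:
N1→N2: 47.4 km
N2→N3: 60.4 km
N3→N4: 99.9 km
N4→N5: 23.8 km
N5→N6: 56.8 km
The longest leg is N3–N4 at 99.9 km.

N3–N4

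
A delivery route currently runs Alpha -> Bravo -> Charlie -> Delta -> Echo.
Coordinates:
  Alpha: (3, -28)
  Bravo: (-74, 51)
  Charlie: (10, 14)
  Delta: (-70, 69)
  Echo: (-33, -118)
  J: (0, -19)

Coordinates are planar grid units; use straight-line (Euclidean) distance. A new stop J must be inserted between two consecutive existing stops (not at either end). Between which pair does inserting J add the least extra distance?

Added distance for inserting J between each consecutive pair:
Alpha–Bravo: 1.0
Bravo–Charlie: 44.6
Charlie–Delta: 49.8
Delta–Echo: 26.2
Smallest added distance is 1.0, inserting between Alpha and Bravo.

between Alpha and Bravo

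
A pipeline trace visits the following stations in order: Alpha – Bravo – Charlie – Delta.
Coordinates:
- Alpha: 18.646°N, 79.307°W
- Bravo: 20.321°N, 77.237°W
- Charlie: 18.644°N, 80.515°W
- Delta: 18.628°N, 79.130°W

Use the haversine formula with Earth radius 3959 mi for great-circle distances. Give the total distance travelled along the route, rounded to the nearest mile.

511 mi

Leg distances:
Alpha→Bravo: 177.7 mi  (cumulative 177.7 mi)
Bravo→Charlie: 242.9 mi  (cumulative 420.6 mi)
Charlie→Delta: 90.7 mi  (cumulative 511.3 mi)
Total route length ≈ 511 mi.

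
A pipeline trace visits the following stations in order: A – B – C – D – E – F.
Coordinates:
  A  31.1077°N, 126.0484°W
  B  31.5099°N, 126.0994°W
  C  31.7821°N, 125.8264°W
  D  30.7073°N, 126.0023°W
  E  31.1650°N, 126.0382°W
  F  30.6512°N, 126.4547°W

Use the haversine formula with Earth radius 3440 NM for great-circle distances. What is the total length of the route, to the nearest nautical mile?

Leg distances:
A→B: 24.3 NM  (cumulative 24.3 NM)
B→C: 21.5 NM  (cumulative 45.8 NM)
C→D: 65.2 NM  (cumulative 110.9 NM)
D→E: 27.5 NM  (cumulative 138.5 NM)
E→F: 37.6 NM  (cumulative 176.1 NM)
Total route length ≈ 176 NM.

176 NM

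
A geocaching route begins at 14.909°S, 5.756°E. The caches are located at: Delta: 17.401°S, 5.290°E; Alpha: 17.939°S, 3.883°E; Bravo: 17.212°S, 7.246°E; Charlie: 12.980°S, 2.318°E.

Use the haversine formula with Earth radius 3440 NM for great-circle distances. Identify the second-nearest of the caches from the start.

Distance to each, sorted:
Delta: 152.0 NM
Bravo: 162.8 NM
Alpha: 211.5 NM
Charlie: 231.4 NM
The second-nearest is Bravo at 162.8 NM.

Bravo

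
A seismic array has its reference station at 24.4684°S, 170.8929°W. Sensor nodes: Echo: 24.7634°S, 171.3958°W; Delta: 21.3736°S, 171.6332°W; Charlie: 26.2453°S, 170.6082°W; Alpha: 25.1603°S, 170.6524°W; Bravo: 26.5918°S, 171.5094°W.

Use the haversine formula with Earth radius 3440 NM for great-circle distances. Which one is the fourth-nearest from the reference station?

Distances from the reference station (24.4684°S, 170.8929°W):
Echo: 32.7 NM
Alpha: 43.6 NM
Charlie: 107.8 NM
Bravo: 131.8 NM
Delta: 190.3 NM
The fourth-nearest is Bravo at 131.8 NM.

Bravo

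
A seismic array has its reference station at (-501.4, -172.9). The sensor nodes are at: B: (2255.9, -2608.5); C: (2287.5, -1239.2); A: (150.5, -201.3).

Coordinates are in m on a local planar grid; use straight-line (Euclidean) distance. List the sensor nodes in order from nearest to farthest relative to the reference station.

Distances from the reference station:
A (150.5, -201.3): 652.5 m
C (2287.5, -1239.2): 2985.8 m
B (2255.9, -2608.5): 3679.0 m

A, C, B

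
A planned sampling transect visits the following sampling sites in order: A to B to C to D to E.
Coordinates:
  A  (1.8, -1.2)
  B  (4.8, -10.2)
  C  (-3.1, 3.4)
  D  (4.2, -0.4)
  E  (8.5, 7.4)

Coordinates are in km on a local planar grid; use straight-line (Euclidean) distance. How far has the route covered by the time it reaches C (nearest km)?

25 km

Leg distances:
A→B: 9.5 km  (cumulative 9.5 km)
B→C: 15.7 km  (cumulative 25.2 km)
Cumulative distance at C ≈ 25 km.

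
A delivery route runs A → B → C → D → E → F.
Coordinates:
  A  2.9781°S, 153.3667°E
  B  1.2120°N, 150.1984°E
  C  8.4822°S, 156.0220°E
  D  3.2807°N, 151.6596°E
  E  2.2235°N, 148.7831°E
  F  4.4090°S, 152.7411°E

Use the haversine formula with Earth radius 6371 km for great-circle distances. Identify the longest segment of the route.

C–D

Leg distances:
A→B: 584.0 km
B→C: 1256.4 km
C→D: 1394.6 km
D→E: 340.4 km
E→F: 858.7 km
The longest leg is C–D at 1394.6 km.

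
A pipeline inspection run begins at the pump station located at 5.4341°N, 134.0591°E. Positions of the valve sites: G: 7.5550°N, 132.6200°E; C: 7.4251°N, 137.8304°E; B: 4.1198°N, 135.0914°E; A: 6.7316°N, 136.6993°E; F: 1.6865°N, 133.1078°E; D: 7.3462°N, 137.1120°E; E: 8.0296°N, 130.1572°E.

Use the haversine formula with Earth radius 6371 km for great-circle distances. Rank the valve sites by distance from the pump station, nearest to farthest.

B, G, A, D, F, C, E

Computing each great-circle distance from 5.4341°N, 134.0591°E:
B 4.1198°N, 135.0914°E: 185.6 km
G 7.5550°N, 132.6200°E: 284.4 km
A 6.7316°N, 136.6993°E: 325.6 km
D 7.3462°N, 137.1120°E: 398.8 km
F 1.6865°N, 133.1078°E: 429.9 km
C 7.4251°N, 137.8304°E: 471.9 km
E 8.0296°N, 130.1572°E: 518.6 km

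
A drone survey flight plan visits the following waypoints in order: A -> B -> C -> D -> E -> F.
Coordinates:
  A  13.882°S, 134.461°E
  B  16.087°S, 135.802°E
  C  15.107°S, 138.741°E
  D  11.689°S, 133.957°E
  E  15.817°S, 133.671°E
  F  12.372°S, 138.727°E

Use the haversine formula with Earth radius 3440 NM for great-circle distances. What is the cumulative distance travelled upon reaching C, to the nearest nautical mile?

333 NM

Leg distances:
A→B: 153.5 NM  (cumulative 153.5 NM)
B→C: 179.9 NM  (cumulative 333.4 NM)
Cumulative distance at C ≈ 333 NM.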